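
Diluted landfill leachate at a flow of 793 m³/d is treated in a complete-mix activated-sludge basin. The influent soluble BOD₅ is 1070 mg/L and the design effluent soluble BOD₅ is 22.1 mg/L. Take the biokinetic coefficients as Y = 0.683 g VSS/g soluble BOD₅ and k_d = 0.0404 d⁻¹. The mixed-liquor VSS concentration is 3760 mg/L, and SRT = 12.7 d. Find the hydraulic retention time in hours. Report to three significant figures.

Rearranging the biomass balance for a CMAS with decay, V = Y·Q·ΔS·θ_c / [X·(1+k_d θ_c)] = 0.683 × 793 × (1070 − 22.1) × 12.7 / [3760 × (1 + 0.0404 × 12.7)] = 7.21×10^6 / 5689 = 1267 m³.
τ = V/Q = 1267/793 = 1.598 d, or 38.34 h.

τ ≈ 38.3 h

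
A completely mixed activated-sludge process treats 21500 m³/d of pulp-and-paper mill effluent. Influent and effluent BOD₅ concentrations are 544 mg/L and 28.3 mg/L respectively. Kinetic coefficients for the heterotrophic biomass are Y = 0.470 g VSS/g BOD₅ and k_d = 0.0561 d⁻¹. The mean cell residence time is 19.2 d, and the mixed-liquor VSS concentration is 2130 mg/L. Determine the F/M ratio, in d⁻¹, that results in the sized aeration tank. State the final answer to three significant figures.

Steady-state biomass mass balance: V·X·(1 + k_d·θ_c) = Y·Q·(S₀ − S)·θ_c, so V = 0.470 × 21500 × (544 − 28.3) × 19.2 / [2130 × (1 + 0.0561 × 19.2)] = 1×10^8 / 4424 = 22615 m³.
F/M = applied load / biomass = Q·S₀/(V·X) = 21500 × 544 / (22615 × 2130) = 0.2428 d⁻¹.

F/M ≈ 0.243 d⁻¹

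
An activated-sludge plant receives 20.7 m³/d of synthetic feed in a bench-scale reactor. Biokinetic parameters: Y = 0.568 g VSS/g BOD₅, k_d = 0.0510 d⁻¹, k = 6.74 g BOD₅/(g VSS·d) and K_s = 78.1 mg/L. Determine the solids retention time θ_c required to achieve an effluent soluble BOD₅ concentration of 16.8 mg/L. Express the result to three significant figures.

From 1/θ_c = Y·k·S/(K_s + S) − k_d: Y·k·S/(K_s+S) = 0.568 × 6.74 × 16.8 / (78.1 + 16.8) = 0.6777 d⁻¹.
Then 1/θ_c = μ − k_d = 0.6777 − 0.0510 = 0.6267 d⁻¹, giving θ_c = 1.596 d.

θ_c ≈ 1.60 d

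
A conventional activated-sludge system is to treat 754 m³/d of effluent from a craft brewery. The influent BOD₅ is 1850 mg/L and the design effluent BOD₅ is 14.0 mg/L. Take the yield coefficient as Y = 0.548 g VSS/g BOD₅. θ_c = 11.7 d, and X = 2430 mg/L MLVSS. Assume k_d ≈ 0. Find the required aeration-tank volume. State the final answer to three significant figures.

V ≈ 3650 m³

V·X = Y·Q·ΔS·θ_c gives V = 0.548 × 754 × (1850 − 14.0) × 11.7 / 2430 = 3653 m³.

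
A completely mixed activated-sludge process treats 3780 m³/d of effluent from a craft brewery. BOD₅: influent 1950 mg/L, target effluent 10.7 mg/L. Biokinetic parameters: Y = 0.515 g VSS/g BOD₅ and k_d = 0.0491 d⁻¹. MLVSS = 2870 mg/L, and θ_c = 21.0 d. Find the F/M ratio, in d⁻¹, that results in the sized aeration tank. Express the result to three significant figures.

Steady-state biomass mass balance: V·X·(1 + k_d·θ_c) = Y·Q·(S₀ − S)·θ_c, so V = 0.515 × 3780 × (1950 − 10.7) × 21.0 / [2870 × (1 + 0.0491 × 21.0)] = 7.93×10^7 / 5829 = 13600 m³.
Food-to-microorganism ratio F/M = Q S₀ / (V X) = 3780 × 1950 / (13600 × 2870) = 0.1888 d⁻¹.

F/M ≈ 0.189 d⁻¹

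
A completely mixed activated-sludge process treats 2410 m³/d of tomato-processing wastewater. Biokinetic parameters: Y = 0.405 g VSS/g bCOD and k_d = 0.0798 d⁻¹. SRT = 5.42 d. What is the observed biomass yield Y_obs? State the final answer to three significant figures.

Y_obs ≈ 0.283 g VSS/g bCOD

The observed yield is Y_obs = Y/(1 + k_d·θ_c) = 0.405 / (1 + 0.0798 × 5.42) = 0.405 / 1.433 = 0.2827 g VSS per g bCOD removed.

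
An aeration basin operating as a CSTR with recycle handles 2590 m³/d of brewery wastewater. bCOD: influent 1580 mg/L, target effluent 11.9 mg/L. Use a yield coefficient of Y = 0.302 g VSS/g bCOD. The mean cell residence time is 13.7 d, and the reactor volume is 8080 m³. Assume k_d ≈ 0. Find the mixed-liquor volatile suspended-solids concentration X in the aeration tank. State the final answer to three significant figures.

Without decay, X = Y Q (S₀−S) θ_c / V = 0.302 × 2590 × (1580 − 11.9) × 13.7 / 8080 = 2080 mg/L.

X ≈ 2080 mg/L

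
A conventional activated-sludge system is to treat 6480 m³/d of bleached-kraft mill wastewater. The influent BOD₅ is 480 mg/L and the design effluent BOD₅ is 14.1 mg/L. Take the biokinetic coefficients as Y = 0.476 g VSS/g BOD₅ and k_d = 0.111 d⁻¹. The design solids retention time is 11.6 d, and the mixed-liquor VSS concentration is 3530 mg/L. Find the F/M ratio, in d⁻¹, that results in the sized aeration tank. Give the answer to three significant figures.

Rearranging the biomass balance for a CMAS with decay, V = Y·Q·ΔS·θ_c / [X·(1+k_d θ_c)] = 0.476 × 6480 × (480 − 14.1) × 11.6 / [3530 × (1 + 0.111 × 11.6)] = 1.67×10^7 / 8075 = 2064 m³.
F/M = Q·S₀ / (V·X) = 6480 × 480 / (2064 × 3530) = 0.4268 g BOD₅·(g VSS·d)⁻¹.

F/M ≈ 0.427 d⁻¹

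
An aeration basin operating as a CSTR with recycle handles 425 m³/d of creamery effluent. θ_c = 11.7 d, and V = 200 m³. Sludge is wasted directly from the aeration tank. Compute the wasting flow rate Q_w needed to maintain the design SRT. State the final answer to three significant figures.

Q_w ≈ 17.1 m³/d

For wasting at MLVSS concentration, Q_w = V/θ_c = 200.0/11.7 = 17.09 m³/d.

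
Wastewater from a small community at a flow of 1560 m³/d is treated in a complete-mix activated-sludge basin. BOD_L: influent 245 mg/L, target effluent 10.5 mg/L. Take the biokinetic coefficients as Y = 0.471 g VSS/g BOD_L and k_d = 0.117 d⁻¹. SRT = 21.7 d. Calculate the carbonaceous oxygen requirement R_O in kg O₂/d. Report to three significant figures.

R_O ≈ 297 kg O₂/d

Y_obs = Y / (1 + k_d θ_c) = 0.471 / (1 + 0.117 × 21.7) = 0.471 / 3.539 = 0.1331.
Q·(S₀ − S) = 1560 × (245 − 10.5) × 10⁻³ = 365.8 kg/d removed.
Net sludge production P_X = 0.1331 × 365.8 = 48.69 kg VSS/d.
R_O = Q·ΔS − 1.42 P_X = 365.8 − 69.14 = 296.7 kg O₂/d.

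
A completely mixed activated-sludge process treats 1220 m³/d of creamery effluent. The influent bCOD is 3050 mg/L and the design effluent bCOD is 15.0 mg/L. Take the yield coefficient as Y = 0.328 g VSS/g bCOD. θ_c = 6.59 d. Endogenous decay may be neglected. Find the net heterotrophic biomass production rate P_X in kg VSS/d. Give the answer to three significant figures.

P_X ≈ 1210 kg VSS/d

With endogenous decay neglected, the observed yield equals the true yield: Y_obs = Y = 0.328 g VSS/g bCOD.
Substrate removed = Q·(S₀ − S) = 1220 m³/d × (3050 − 15.0) g/m³ = 3.7×10^6 g/d = 3703 kg/d.
P_X = Y_obs · Q(S₀ − S) = 0.3280 × 3703 = 1214 kg VSS/d.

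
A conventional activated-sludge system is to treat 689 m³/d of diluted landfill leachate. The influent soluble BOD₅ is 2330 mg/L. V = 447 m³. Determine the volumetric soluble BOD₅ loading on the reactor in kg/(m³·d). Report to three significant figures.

Volumetric loading L_v = Q·S₀ / V = 689 × 2330 g/m³ / 447.0 m³ = 3591 g/(m³·d) = 3.591 kg soluble BOD₅/(m³·d).

L_v ≈ 3.59 kg soluble BOD₅/(m³·d)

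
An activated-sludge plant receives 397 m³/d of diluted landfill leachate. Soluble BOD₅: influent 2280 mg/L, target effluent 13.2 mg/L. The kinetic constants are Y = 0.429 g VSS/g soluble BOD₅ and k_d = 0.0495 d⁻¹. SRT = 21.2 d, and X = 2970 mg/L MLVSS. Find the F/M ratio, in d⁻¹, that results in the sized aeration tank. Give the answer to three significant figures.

F/M ≈ 0.227 d⁻¹

Rearranging the biomass balance for a CMAS with decay, V = Y·Q·ΔS·θ_c / [X·(1+k_d θ_c)] = 0.429 × 397 × (2280 − 13.2) × 21.2 / [2970 × (1 + 0.0495 × 21.2)] = 8.18×10^6 / 6087 = 1345 m³.
F/M = applied load / biomass = Q·S₀/(V·X) = 397 × 2280 / (1345 × 2970) = 0.2266 d⁻¹.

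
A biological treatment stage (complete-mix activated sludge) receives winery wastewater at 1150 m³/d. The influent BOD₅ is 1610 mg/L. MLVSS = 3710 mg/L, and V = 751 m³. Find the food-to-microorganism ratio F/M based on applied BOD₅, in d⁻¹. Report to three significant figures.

F/M ≈ 0.665 d⁻¹

Food-to-microorganism ratio F/M = Q S₀ / (V X) = 1150 × 1610 / (751.0 × 3710) = 0.6645 d⁻¹.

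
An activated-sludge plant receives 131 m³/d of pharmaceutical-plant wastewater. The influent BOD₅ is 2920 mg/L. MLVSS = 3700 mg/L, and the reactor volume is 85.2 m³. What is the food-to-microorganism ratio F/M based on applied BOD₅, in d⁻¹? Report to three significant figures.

F/M ≈ 1.21 d⁻¹

F/M = Q·S₀ / (V·X) = 131 × 2920 / (85.20 × 3700) = 1.213 g BOD₅·(g VSS·d)⁻¹.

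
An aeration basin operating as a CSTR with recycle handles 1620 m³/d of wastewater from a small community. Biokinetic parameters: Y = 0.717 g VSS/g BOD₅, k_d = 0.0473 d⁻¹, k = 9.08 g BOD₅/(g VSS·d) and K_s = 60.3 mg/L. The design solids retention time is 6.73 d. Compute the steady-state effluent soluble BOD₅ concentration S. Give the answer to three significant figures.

S ≈ 1.87 mg/L

Effluent substrate depends only on kinetics and SRT: S = K_s(1 + k_d θ_c) / [θ_c(Yk − k_d) − 1] = 60.3 × (1 + 0.0473 × 6.73) / [6.73 × (0.717 × 9.08 − 0.0473) − 1] = 79.50 / 42.50 = 1.871 mg/L.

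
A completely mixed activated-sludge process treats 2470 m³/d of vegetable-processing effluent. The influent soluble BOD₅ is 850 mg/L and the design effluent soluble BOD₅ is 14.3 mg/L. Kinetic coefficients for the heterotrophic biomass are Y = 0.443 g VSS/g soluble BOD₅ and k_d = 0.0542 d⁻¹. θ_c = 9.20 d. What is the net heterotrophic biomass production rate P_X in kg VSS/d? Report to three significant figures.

Observed yield with endogenous decay: Y_obs = Y / (1 + k_d·θ_c) = 0.443 / (1 + 0.0542 × 9.20) = 0.443 / 1.499 = 0.2956 g VSS/g soluble BOD₅.
Q·(S₀ − S) = 2470 × (850 − 14.3) × 10⁻³ = 2064 kg/d removed.
Net biomass production P_X = Y_obs × Q·(S₀ − S) = 0.2956 × 2064 = 610.2 kg VSS/d.

P_X ≈ 610 kg VSS/d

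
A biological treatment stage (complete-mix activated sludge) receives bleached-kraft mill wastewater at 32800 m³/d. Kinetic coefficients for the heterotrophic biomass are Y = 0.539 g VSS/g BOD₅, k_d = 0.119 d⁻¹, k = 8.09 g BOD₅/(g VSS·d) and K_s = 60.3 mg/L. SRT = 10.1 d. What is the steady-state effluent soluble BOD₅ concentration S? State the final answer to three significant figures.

S ≈ 3.17 mg/L

From the Monod/SRT balance for a CMAS, S = K_s·(1+k_d θ_c)/[θ_c·(Y k − k_d) − 1] = 60.3 × (1 + 0.119 × 10.1) / [10.1 × (0.539 × 8.09 − 0.119) − 1] = 132.8 / 41.84 = 3.173 mg/L.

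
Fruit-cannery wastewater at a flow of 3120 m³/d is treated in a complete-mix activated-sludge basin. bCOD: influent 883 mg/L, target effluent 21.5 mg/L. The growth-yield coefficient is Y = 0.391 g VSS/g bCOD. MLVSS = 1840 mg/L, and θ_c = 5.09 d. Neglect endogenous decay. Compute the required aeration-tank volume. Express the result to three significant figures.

V ≈ 2910 m³

Biomass mass balance (decay neglected): V·X = Y·Q·(S₀ − S)·θ_c, so V = 0.391 × 3120 × (883 − 21.5) × 5.09 / 1840 = 2907 m³.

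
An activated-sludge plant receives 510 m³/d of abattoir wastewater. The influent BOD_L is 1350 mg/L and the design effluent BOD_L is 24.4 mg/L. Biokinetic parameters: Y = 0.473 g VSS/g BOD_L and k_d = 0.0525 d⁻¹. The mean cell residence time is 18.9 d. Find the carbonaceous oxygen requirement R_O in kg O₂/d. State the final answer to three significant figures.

Correct the yield for decay: Y_obs = Y/(1 + k_d θ_c) = 0.473 / (1 + 0.0525 × 18.9) = 0.473 / 1.992 = 0.2374.
Mass of BOD_L removed per day: Q(S₀ − S) = 510 × 1326 g/m³ = 676.1 kg/d.
P_X = Y_obs·Q·(S₀ − S) = 0.2374 × 676.1 = 160.5 kg VSS/d.
Carbonaceous O₂ demand = substrate oxidised − cell-mass equivalent = 676.1 − 1.42 × 160.5 = 448.1 kg O₂/d.

R_O ≈ 448 kg O₂/d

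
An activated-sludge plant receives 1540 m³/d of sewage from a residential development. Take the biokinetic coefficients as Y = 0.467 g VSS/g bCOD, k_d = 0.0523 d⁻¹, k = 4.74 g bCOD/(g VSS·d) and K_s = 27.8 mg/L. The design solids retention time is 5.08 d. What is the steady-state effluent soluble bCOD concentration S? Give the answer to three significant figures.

S ≈ 3.53 mg/L

For a completely mixed reactor with recycle the Lawrence–McCarty relation gives S = K_s·(1 + k_d·θ_c) / [θ_c·(Y·k − k_d) − 1] = 27.8 × (1 + 0.0523 × 5.08) / [5.08 × (0.467 × 4.74 − 0.0523) − 1] = 35.19 / 9.979 = 3.526 mg/L.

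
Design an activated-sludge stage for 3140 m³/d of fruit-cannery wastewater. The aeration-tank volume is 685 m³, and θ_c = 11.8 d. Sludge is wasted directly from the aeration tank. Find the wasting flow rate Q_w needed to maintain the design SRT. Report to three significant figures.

Q_w ≈ 58.1 m³/d

With mixed-liquor wasting, θ_c = V/Q_w, so Q_w = V/θ_c = 685.0/11.8 = 58.05 m³/d.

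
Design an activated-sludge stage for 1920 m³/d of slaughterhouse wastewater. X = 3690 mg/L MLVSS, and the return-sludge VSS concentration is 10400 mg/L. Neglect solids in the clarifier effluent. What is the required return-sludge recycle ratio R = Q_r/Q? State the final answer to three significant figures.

Solids balance on the clarifier gives (1+R)X = R·X_r, so R = X/(X_r − X) = 3690 / (10400 − 3690) = 0.5499.

R ≈ 0.550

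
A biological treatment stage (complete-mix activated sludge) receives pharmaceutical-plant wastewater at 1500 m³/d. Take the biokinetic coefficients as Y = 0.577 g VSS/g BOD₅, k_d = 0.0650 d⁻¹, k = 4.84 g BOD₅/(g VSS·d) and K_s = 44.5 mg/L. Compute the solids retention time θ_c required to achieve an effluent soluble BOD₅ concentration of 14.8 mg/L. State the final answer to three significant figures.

θ_c ≈ 1.58 d

Specific growth rate at S = 14.8 mg/L: μ = YkS/(K_s+S) = 0.577·4.84·14.8/(44.5+14.8) = 0.6970 d⁻¹.
Then 1/θ_c = μ − k_d = 0.6970 − 0.0650 = 0.6320 d⁻¹, giving θ_c = 1.582 d.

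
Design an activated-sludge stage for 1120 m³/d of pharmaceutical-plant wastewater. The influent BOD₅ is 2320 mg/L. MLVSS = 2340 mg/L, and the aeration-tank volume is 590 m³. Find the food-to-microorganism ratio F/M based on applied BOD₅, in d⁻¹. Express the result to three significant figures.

F/M ≈ 1.88 d⁻¹

Food-to-microorganism ratio F/M = Q S₀ / (V X) = 1120 × 2320 / (590.0 × 2340) = 1.882 d⁻¹.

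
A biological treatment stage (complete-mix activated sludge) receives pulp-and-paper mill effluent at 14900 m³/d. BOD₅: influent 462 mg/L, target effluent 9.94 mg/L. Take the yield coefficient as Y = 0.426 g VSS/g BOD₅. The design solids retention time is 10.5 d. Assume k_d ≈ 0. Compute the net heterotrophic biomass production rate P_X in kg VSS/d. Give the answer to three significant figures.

No decay correction is needed, so Y_obs = Y = 0.426.
Mass of BOD₅ removed per day: Q(S₀ − S) = 14900 × 452.1 g/m³ = 6736 kg/d.
Biomass produced: P_X = Y_obs·Q·ΔS = 0.4260 × 6736 ≈ 2869 kg VSS/d.

P_X ≈ 2870 kg VSS/d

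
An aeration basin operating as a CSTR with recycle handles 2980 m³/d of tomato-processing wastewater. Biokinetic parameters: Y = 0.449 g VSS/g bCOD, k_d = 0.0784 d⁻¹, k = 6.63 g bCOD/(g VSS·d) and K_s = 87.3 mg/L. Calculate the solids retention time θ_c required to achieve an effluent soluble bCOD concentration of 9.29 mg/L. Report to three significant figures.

From 1/θ_c = Y·k·S/(K_s + S) − k_d: Y·k·S/(K_s+S) = 0.449 × 6.63 × 9.29 / (87.3 + 9.29) = 0.2863 d⁻¹.
Then 1/θ_c = μ − k_d = 0.2863 − 0.0784 = 0.2079 d⁻¹, giving θ_c = 4.810 d.

θ_c ≈ 4.81 d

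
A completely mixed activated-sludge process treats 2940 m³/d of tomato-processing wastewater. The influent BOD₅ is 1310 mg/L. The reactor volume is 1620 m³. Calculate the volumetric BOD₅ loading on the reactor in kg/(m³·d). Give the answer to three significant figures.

L_v ≈ 2.38 kg BOD₅/(m³·d)

Applied BOD₅ load per unit volume = Q·S₀/V = (2940 × 1310/1000)/1620 = 2.377 kg BOD₅·m⁻³·d⁻¹.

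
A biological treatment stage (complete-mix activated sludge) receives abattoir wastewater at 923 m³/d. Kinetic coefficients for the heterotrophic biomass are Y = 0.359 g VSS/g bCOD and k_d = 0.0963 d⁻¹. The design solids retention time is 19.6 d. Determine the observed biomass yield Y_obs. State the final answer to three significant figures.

Y_obs = Y / (1 + k_d θ_c) = 0.359 / (1 + 0.0963 × 19.6) = 0.359 / 2.887 = 0.1243.

Y_obs ≈ 0.124 g VSS/g bCOD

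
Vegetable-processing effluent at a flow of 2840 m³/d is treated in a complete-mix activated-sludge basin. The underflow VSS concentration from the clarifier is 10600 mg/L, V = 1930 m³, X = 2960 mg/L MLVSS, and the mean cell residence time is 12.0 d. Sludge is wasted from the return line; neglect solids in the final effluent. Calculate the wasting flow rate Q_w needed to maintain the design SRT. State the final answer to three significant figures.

Q_w = (V·X)/(θ_c X_r) = 1930 × 2960 / (12.0 × 10600) = 44.91 m³/d.

Q_w ≈ 44.9 m³/d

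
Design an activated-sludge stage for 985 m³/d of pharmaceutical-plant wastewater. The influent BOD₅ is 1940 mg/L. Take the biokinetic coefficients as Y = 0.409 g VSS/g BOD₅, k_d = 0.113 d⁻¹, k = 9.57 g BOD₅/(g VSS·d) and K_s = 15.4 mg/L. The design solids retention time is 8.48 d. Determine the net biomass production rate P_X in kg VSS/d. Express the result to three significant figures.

P_X ≈ 399 kg VSS/d

For a completely mixed reactor with recycle the Lawrence–McCarty relation gives S = K_s·(1 + k_d·θ_c) / [θ_c·(Y·k − k_d) − 1] = 15.4 × (1 + 0.113 × 8.48) / [8.48 × (0.409 × 9.57 − 0.113) − 1] = 30.16 / 31.23 = 0.9655 mg/L.
Correct the yield for decay: Y_obs = Y/(1 + k_d θ_c) = 0.409 / (1 + 0.113 × 8.48) = 0.409 / 1.958 = 0.2089.
Substrate removed = Q·(S₀ − S) = 985 m³/d × (1940 − 0.966) g/m³ = 1.91×10^6 g/d = 1910 kg/d.
Biomass produced: P_X = Y_obs·Q·ΔS = 0.2089 × 1910 ≈ 398.9 kg VSS/d.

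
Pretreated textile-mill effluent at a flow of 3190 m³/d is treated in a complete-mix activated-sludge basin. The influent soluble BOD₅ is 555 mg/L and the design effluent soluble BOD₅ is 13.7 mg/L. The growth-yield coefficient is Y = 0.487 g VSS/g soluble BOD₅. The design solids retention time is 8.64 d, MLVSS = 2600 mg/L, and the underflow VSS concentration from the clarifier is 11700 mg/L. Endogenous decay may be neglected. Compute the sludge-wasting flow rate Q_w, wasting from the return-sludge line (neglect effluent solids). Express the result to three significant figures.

V·X = Y·Q·ΔS·θ_c gives V = 0.487 × 3190 × (555 − 13.7) × 8.64 / 2600 = 2794 m³.
Q_w = (V·X)/(θ_c X_r) = 2794 × 2600 / (8.64 × 11700) = 71.87 m³/d.

Q_w ≈ 71.9 m³/d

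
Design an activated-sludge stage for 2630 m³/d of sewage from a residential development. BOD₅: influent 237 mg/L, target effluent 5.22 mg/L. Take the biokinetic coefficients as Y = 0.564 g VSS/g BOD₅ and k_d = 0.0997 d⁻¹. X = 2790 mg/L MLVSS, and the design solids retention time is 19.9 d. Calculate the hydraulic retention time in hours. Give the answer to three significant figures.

Steady-state biomass mass balance: V·X·(1 + k_d·θ_c) = Y·Q·(S₀ − S)·θ_c, so V = 0.564 × 2630 × (237 − 5.22) × 19.9 / [2790 × (1 + 0.0997 × 19.9)] = 6.84×10^6 / 8325 = 821.8 m³.
τ = V/Q = 821.8/2630 = 0.3125 d, or 7.499 h.

τ ≈ 7.50 h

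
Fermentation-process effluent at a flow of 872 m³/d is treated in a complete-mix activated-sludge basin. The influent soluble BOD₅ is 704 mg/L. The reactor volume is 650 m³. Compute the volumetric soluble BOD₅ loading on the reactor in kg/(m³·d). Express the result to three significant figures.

L_v = Q S₀ / V = 872 × 704 × 10⁻³ / 650.0 = 0.9444 kg/(m³·d).

L_v ≈ 0.944 kg soluble BOD₅/(m³·d)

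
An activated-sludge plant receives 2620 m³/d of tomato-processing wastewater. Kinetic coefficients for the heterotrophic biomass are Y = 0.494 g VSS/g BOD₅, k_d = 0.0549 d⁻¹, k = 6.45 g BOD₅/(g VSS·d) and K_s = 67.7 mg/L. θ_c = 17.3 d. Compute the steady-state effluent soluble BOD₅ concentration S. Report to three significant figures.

For a completely mixed reactor with recycle the Lawrence–McCarty relation gives S = K_s·(1 + k_d·θ_c) / [θ_c·(Y·k − k_d) − 1] = 67.7 × (1 + 0.0549 × 17.3) / [17.3 × (0.494 × 6.45 − 0.0549) − 1] = 132.0 / 53.17 = 2.482 mg/L.

S ≈ 2.48 mg/L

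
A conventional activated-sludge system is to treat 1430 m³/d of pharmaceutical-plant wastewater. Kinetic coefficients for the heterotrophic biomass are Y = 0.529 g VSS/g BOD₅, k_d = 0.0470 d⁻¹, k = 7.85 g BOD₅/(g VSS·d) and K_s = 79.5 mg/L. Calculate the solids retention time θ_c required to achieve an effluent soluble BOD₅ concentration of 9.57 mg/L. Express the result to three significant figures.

θ_c ≈ 2.51 d

Specific growth rate at S = 9.57 mg/L: μ = YkS/(K_s+S) = 0.529·7.85·9.57/(79.5+9.57) = 0.4462 d⁻¹.
Then 1/θ_c = μ − k_d = 0.4462 − 0.0470 = 0.3992 d⁻¹, giving θ_c = 2.505 d.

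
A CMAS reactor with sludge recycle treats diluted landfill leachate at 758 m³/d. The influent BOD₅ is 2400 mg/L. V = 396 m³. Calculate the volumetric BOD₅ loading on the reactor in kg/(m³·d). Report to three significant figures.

L_v ≈ 4.59 kg BOD₅/(m³·d)

L_v = Q S₀ / V = 758 × 2400 × 10⁻³ / 396.0 = 4.594 kg/(m³·d).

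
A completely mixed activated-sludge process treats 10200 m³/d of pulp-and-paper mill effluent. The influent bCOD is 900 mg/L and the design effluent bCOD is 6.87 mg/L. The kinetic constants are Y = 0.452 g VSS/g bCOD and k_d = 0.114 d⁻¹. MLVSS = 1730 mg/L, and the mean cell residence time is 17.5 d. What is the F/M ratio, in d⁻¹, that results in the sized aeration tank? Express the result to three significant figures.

Steady-state biomass mass balance: V·X·(1 + k_d·θ_c) = Y·Q·(S₀ − S)·θ_c, so V = 0.452 × 10200 × (900 − 6.87) × 17.5 / [1730 × (1 + 0.114 × 17.5)] = 7.21×10^7 / 5181 = 13907 m³.
F/M = applied load / biomass = Q·S₀/(V·X) = 10200 × 900 / (13907 × 1730) = 0.3815 d⁻¹.

F/M ≈ 0.382 d⁻¹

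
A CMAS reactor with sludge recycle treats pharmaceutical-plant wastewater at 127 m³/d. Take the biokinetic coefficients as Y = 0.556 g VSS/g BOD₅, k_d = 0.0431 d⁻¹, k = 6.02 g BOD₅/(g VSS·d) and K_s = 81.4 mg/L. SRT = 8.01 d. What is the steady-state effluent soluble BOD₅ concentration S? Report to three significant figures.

S ≈ 4.30 mg/L

Effluent substrate depends only on kinetics and SRT: S = K_s(1 + k_d θ_c) / [θ_c(Yk − k_d) − 1] = 81.4 × (1 + 0.0431 × 8.01) / [8.01 × (0.556 × 6.02 − 0.0431) − 1] = 109.5 / 25.47 = 4.300 mg/L.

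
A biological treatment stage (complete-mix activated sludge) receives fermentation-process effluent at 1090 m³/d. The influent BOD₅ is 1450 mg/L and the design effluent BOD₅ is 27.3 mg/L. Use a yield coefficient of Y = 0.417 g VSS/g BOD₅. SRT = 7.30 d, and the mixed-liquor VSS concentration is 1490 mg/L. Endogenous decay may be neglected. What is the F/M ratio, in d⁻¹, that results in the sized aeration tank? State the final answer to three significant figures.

V·X = Y·Q·ΔS·θ_c gives V = 0.417 × 1090 × (1450 − 27.3) × 7.30 / 1490 = 3168 m³.
Food-to-microorganism ratio F/M = Q S₀ / (V X) = 1090 × 1450 / (3168 × 1490) = 0.3348 d⁻¹.

F/M ≈ 0.335 d⁻¹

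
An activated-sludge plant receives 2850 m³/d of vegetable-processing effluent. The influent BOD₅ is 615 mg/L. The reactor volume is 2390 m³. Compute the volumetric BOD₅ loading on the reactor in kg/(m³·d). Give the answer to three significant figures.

Volumetric loading L_v = Q·S₀ / V = 2850 × 615 g/m³ / 2390 m³ = 733.4 g/(m³·d) = 0.7334 kg BOD₅/(m³·d).

L_v ≈ 0.733 kg BOD₅/(m³·d)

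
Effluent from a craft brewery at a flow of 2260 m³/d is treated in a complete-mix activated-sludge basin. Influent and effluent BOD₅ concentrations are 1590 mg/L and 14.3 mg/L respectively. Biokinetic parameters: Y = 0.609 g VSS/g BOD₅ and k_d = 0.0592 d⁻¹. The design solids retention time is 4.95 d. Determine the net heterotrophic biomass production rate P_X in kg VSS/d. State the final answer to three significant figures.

Correct the yield for decay: Y_obs = Y/(1 + k_d θ_c) = 0.609 / (1 + 0.0592 × 4.95) = 0.609 / 1.293 = 0.4710.
ΔS = 1590 − 14.3 = 1576 mg/L, so the substrate removal rate is 2260 × 1576/1000 = 3561 kg BOD₅/d.
Biomass produced: P_X = Y_obs·Q·ΔS = 0.4710 × 3561 ≈ 1677 kg VSS/d.

P_X ≈ 1680 kg VSS/d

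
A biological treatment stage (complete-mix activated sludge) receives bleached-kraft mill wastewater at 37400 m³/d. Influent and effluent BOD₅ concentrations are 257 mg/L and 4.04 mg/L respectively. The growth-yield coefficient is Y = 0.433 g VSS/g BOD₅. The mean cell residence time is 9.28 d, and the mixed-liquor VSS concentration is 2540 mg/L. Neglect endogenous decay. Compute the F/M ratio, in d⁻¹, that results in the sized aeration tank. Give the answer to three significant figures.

With k_d = 0 the design equation reduces to V = Y Q (S₀−S) θ_c / X = 0.433 × 37400 × (257 − 4.04) × 9.28 / 2540 = 14967 m³.
Food-to-microorganism ratio F/M = Q S₀ / (V X) = 37400 × 257 / (14967 × 2540) = 0.2528 d⁻¹.

F/M ≈ 0.253 d⁻¹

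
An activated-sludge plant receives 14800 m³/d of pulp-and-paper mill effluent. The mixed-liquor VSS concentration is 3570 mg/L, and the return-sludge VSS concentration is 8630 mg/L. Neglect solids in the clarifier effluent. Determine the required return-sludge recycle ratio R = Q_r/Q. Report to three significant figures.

R ≈ 0.706

Solids balance on the clarifier gives (1+R)X = R·X_r, so R = X/(X_r − X) = 3570 / (8630 − 3570) = 0.7055.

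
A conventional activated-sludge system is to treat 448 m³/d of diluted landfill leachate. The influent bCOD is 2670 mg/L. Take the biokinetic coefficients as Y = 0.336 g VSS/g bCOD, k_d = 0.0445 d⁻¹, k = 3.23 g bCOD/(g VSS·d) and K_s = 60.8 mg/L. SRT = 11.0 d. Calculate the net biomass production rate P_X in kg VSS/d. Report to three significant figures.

P_X ≈ 269 kg VSS/d

From the Monod/SRT balance for a CMAS, S = K_s·(1+k_d θ_c)/[θ_c·(Y k − k_d) − 1] = 60.8 × (1 + 0.0445 × 11.0) / [11.0 × (0.336 × 3.23 − 0.0445) − 1] = 90.56 / 10.45 = 8.667 mg/L.
The observed yield is Y_obs = Y/(1 + k_d·θ_c) = 0.336 / (1 + 0.0445 × 11.0) = 0.336 / 1.490 = 0.2256 g VSS per g bCOD removed.
Substrate removed = Q·(S₀ − S) = 448 m³/d × (2670 − 8.67) g/m³ = 1.19×10^6 g/d = 1192 kg/d.
Net biomass production P_X = Y_obs × Q·(S₀ − S) = 0.2256 × 1192 = 269.0 kg VSS/d.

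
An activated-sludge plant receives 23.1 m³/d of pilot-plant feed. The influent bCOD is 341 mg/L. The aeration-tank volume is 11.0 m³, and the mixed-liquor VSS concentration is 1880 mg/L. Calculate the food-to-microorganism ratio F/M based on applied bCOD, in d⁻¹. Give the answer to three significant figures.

F/M = Q·S₀ / (V·X) = 23.1 × 341 / (11.00 × 1880) = 0.3809 g bCOD·(g VSS·d)⁻¹.

F/M ≈ 0.381 d⁻¹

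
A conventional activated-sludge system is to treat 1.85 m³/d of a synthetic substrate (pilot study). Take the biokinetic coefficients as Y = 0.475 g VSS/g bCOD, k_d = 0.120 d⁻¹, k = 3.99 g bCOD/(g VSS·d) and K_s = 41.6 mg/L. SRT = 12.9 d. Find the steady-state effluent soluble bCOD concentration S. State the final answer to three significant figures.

From the Monod/SRT balance for a CMAS, S = K_s·(1+k_d θ_c)/[θ_c·(Y k − k_d) − 1] = 41.6 × (1 + 0.120 × 12.9) / [12.9 × (0.475 × 3.99 − 0.120) − 1] = 106.0 / 21.90 = 4.840 mg/L.

S ≈ 4.84 mg/L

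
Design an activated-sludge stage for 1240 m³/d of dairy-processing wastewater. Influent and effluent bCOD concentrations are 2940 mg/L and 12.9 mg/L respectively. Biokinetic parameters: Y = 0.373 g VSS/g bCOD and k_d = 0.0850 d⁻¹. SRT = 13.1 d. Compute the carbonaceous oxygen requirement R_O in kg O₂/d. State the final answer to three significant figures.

The observed yield is Y_obs = Y/(1 + k_d·θ_c) = 0.373 / (1 + 0.0850 × 13.1) = 0.373 / 2.114 = 0.1765 g VSS per g bCOD removed.
Mass of bCOD removed per day: Q(S₀ − S) = 1240 × 2927 g/m³ = 3630 kg/d.
P_X = Y_obs·Q·(S₀ − S) = 0.1765 × 3630 = 640.6 kg VSS/d.
R_O = Q·ΔS − 1.42 P_X = 3630 − 909.6 = 2720 kg O₂/d.

R_O ≈ 2720 kg O₂/d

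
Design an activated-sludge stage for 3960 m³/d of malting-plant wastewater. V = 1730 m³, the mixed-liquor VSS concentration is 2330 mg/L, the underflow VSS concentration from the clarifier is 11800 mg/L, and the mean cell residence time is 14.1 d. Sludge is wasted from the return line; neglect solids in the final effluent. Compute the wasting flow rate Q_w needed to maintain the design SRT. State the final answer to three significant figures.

θ_c = V·X/(Q_w·X_r) when wasting from the recycle, so Q_w = V·X/(θ_c·X_r) = 1730 × 2330 / (14.1 × 11800) = 24.23 m³/d.

Q_w ≈ 24.2 m³/d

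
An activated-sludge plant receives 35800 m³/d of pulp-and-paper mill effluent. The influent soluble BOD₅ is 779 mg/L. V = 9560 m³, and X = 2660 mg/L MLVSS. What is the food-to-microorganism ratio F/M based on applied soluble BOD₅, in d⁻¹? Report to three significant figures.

Food-to-microorganism ratio F/M = Q S₀ / (V X) = 35800 × 779 / (9560 × 2660) = 1.097 d⁻¹.

F/M ≈ 1.10 d⁻¹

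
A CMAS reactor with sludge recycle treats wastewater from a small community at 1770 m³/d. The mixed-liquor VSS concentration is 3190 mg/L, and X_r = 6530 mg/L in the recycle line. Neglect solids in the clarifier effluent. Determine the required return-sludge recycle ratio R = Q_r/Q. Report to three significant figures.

Mass balance around the secondary clarifier (neglecting effluent solids): R = X / (X_r − X) = 3190 / (6530 − 3190) = 0.9551.

R ≈ 0.955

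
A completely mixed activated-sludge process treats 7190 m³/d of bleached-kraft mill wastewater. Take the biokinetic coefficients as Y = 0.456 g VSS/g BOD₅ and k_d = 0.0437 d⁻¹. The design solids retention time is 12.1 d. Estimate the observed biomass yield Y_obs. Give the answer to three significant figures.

Y_obs ≈ 0.298 g VSS/g BOD₅

Y_obs = Y / (1 + k_d θ_c) = 0.456 / (1 + 0.0437 × 12.1) = 0.456 / 1.529 = 0.2983.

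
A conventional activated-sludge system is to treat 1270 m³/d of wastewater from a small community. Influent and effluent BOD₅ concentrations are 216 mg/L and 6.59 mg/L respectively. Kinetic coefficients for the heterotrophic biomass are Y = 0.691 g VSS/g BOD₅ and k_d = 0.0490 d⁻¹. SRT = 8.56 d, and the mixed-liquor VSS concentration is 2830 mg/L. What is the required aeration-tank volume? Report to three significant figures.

V ≈ 392 m³

Rearranging the biomass balance for a CMAS with decay, V = Y·Q·ΔS·θ_c / [X·(1+k_d θ_c)] = 0.691 × 1270 × (216 − 6.59) × 8.56 / [2830 × (1 + 0.0490 × 8.56)] = 1.57×10^6 / 4017 = 391.6 m³.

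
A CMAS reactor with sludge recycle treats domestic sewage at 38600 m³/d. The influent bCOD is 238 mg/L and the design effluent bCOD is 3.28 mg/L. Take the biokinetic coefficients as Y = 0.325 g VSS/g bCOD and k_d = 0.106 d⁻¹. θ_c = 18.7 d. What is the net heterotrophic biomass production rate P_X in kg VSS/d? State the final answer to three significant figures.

Correct the yield for decay: Y_obs = Y/(1 + k_d θ_c) = 0.325 / (1 + 0.106 × 18.7) = 0.325 / 2.982 = 0.1090.
Substrate removed = Q·(S₀ − S) = 38600 m³/d × (238 − 3.28) g/m³ = 9.06×10^6 g/d = 9060 kg/d.
Biomass produced: P_X = Y_obs·Q·ΔS = 0.1090 × 9060 ≈ 987.4 kg VSS/d.

P_X ≈ 987 kg VSS/d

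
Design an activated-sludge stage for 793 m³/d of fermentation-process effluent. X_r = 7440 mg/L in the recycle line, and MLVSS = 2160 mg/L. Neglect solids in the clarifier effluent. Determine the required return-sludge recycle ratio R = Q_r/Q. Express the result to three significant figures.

Solids balance on the clarifier gives (1+R)X = R·X_r, so R = X/(X_r − X) = 2160 / (7440 − 2160) = 0.4091.

R ≈ 0.409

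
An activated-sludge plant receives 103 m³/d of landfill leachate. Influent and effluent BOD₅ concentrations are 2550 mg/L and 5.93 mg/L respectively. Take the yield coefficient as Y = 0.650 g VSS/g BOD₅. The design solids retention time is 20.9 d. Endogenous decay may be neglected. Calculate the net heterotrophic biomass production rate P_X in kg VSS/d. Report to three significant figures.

Since k_d ≈ 0, Y_obs = Y = 0.650 g VSS/g BOD₅.
Mass of BOD₅ removed per day: Q(S₀ − S) = 103 × 2544 g/m³ = 262.0 kg/d.
So the net sludge growth is P_X = 0.6500 × 262.0 = 170.3 kg VSS/d.

P_X ≈ 170 kg VSS/d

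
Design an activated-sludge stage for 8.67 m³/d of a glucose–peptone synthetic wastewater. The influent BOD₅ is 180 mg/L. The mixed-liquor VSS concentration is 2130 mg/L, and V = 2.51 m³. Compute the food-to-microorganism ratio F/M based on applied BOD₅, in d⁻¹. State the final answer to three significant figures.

Food-to-microorganism ratio F/M = Q S₀ / (V X) = 8.67 × 180 / (2.510 × 2130) = 0.2919 d⁻¹.

F/M ≈ 0.292 d⁻¹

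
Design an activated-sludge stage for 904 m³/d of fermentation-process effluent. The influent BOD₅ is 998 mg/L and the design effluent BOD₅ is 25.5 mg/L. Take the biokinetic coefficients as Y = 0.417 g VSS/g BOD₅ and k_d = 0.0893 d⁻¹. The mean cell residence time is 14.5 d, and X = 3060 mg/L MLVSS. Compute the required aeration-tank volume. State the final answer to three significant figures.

V ≈ 757 m³

Rearranging the biomass balance for a CMAS with decay, V = Y·Q·ΔS·θ_c / [X·(1+k_d θ_c)] = 0.417 × 904 × (998 − 25.5) × 14.5 / [3060 × (1 + 0.0893 × 14.5)] = 5.32×10^6 / 7022 = 757.0 m³.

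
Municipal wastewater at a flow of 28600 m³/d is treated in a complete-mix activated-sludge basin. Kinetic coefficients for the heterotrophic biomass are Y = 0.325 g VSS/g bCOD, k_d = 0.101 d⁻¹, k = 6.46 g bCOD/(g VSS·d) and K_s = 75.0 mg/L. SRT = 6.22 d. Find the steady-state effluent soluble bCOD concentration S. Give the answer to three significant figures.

For a completely mixed reactor with recycle the Lawrence–McCarty relation gives S = K_s·(1 + k_d·θ_c) / [θ_c·(Y·k − k_d) − 1] = 75.0 × (1 + 0.101 × 6.22) / [6.22 × (0.325 × 6.46 − 0.101) − 1] = 122.1 / 11.43 = 10.68 mg/L.

S ≈ 10.7 mg/L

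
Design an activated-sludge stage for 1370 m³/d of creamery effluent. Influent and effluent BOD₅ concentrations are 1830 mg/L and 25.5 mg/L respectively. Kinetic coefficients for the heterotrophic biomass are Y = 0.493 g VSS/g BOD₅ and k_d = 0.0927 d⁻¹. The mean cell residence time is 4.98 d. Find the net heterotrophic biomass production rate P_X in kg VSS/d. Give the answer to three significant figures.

Y_obs = Y / (1 + k_d θ_c) = 0.493 / (1 + 0.0927 × 4.98) = 0.493 / 1.462 = 0.3373.
Mass of BOD₅ removed per day: Q(S₀ − S) = 1370 × 1804 g/m³ = 2472 kg/d.
Net biomass production P_X = Y_obs × Q·(S₀ − S) = 0.3373 × 2472 = 833.8 kg VSS/d.

P_X ≈ 834 kg VSS/d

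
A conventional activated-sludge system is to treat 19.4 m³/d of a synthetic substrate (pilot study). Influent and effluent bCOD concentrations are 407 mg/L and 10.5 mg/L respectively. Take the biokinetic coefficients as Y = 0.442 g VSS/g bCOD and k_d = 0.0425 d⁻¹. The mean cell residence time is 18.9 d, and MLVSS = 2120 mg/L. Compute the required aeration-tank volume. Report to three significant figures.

V ≈ 16.8 m³

Steady-state biomass mass balance: V·X·(1 + k_d·θ_c) = Y·Q·(S₀ − S)·θ_c, so V = 0.442 × 19.4 × (407 − 10.5) × 18.9 / [2120 × (1 + 0.0425 × 18.9)] = 6.43×10^4 / 3823 = 16.81 m³.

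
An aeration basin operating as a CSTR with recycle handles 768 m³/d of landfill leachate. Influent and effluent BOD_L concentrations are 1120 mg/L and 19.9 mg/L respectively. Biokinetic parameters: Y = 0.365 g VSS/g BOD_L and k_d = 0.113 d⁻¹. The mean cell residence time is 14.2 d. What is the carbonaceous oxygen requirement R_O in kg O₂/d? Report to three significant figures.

Y_obs = Y / (1 + k_d θ_c) = 0.365 / (1 + 0.113 × 14.2) = 0.365 / 2.605 = 0.1401.
ΔS = 1120 − 19.9 = 1100 mg/L, so the substrate removal rate is 768 × 1100/1000 = 844.9 kg BOD_L/d.
Biomass synthesised: P_X = Y_obs × 844.9 = 118.4 kg VSS/d.
R_O = Q·ΔS − 1.42 P_X = 844.9 − 168.1 = 676.8 kg O₂/d.

R_O ≈ 677 kg O₂/d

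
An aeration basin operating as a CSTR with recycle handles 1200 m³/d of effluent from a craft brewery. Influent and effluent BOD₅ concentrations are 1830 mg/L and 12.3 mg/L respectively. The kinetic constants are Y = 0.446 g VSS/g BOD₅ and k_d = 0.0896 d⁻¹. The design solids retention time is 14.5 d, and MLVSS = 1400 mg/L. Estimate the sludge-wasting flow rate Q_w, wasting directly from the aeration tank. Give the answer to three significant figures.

Q_w ≈ 302 m³/d

Steady-state biomass mass balance: V·X·(1 + k_d·θ_c) = Y·Q·(S₀ − S)·θ_c, so V = 0.446 × 1200 × (1830 − 12.3) × 14.5 / [1400 × (1 + 0.0896 × 14.5)] = 1.41×10^7 / 3219 = 4382 m³.
Wasting from the aeration tank: Q_w = V / θ_c = 4382 / 14.5 = 302.2 m³/d.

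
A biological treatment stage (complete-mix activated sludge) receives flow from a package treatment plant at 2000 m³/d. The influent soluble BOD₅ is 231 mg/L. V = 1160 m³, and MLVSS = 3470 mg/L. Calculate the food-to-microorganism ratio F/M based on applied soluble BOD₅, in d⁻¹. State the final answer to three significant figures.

F/M = Q·S₀ / (V·X) = 2000 × 231 / (1160 × 3470) = 0.1148 g soluble BOD₅·(g VSS·d)⁻¹.

F/M ≈ 0.115 d⁻¹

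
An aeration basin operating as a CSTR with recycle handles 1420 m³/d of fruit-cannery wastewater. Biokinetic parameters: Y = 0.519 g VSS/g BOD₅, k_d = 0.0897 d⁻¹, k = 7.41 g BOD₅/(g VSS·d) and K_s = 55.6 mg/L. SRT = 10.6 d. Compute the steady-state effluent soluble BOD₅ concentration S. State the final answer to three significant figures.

For a completely mixed reactor with recycle the Lawrence–McCarty relation gives S = K_s·(1 + k_d·θ_c) / [θ_c·(Y·k − k_d) − 1] = 55.6 × (1 + 0.0897 × 10.6) / [10.6 × (0.519 × 7.41 − 0.0897) − 1] = 108.5 / 38.81 = 2.794 mg/L.

S ≈ 2.79 mg/L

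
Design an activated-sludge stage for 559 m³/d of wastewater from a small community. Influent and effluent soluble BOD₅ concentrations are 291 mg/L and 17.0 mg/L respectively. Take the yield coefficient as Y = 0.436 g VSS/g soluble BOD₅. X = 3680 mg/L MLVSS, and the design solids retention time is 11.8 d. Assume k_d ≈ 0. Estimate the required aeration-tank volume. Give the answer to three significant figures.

V ≈ 214 m³

V·X = Y·Q·ΔS·θ_c gives V = 0.436 × 559 × (291 − 17.0) × 11.8 / 3680 = 214.1 m³.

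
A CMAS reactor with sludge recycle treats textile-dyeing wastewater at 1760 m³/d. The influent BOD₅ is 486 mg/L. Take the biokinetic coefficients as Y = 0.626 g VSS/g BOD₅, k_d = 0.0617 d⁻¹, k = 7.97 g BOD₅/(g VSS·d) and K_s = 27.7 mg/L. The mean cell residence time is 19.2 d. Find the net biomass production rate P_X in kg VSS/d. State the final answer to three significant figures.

From the Monod/SRT balance for a CMAS, S = K_s·(1+k_d θ_c)/[θ_c·(Y k − k_d) − 1] = 27.7 × (1 + 0.0617 × 19.2) / [19.2 × (0.626 × 7.97 − 0.0617) − 1] = 60.51 / 93.61 = 0.6465 mg/L.
Y_obs = Y / (1 + k_d θ_c) = 0.626 / (1 + 0.0617 × 19.2) = 0.626 / 2.185 = 0.2865.
Mass of BOD₅ removed per day: Q(S₀ − S) = 1760 × 485.4 g/m³ = 854.2 kg/d.
P_X = Y_obs · Q(S₀ − S) = 0.2865 × 854.2 = 244.8 kg VSS/d.

P_X ≈ 245 kg VSS/d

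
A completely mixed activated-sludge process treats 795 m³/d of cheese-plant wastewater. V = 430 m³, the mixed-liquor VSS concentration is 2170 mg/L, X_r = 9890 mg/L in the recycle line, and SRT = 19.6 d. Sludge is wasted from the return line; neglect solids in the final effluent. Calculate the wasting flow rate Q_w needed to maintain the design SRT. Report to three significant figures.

Wasting from the return line (neglecting effluent solids): Q_w = V·X / (θ_c·X_r) = 430.0 × 2170 / (19.6 × 9890) = 4.814 m³/d.

Q_w ≈ 4.81 m³/d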